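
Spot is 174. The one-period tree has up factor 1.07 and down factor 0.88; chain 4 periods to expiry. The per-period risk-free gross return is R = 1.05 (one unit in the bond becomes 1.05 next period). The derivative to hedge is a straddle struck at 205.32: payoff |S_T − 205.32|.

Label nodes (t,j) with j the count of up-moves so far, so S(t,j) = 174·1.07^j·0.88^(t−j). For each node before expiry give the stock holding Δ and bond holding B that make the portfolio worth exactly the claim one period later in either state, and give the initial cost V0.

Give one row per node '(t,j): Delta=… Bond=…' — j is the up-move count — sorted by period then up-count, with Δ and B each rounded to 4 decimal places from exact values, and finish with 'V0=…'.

Since d<R<u, set p* = (R−d)/(u−d) = 0.8947; price each node as the discounted p*-expectation of its children.
At expiry t=4: V(4,0)=100.9730, V(4,1)=78.4435, V(4,2)=51.0498, V(4,3)=17.7414, V(4,4)=22.7585
  t=3,j=0: stock 118.5761 → up 126.8765 (V=78.4435), down 104.3470 (V=100.9730). Price 76.9667; hedge Δ=-1.0000, bond B=195.5429.
  t=3,j=1: stock 144.1778 → up 154.2702 (V=51.0498), down 126.8765 (V=78.4435). Price 51.3651; hedge Δ=-1.0000, bond B=195.5429.
  t=3,j=2: stock 175.3071 → up 187.5786 (V=17.7414), down 154.2702 (V=51.0498). Price 20.2358; hedge Δ=-1.0000, bond B=195.5429.
  t=3,j=3: stock 213.1575 → up 228.0785 (V=22.7585), down 187.5786 (V=17.7414). Price 21.1718; hedge Δ=0.1239, bond B=-5.2339.
  t=2,j=0: stock 134.7456 → up 144.1778 (V=51.3651), down 118.5761 (V=76.9667). Price 51.4857; hedge Δ=-1.0000, bond B=186.2313.
  t=2,j=1: stock 163.8384 → up 175.3071 (V=20.2358), down 144.1778 (V=51.3651). Price 22.3929; hedge Δ=-1.0000, bond B=186.2313.
  t=2,j=2: stock 199.2126 → up 213.1575 (V=21.1718), down 175.3071 (V=20.2358). Price 20.0698; hedge Δ=0.0247, bond B=15.1433.
  t=1,j=0: stock 153.1200 → up 163.8384 (V=22.3929), down 134.7456 (V=51.4857). Price 24.2431; hedge Δ=-1.0000, bond B=177.3631.
  t=1,j=1: stock 186.1800 → up 199.2126 (V=20.0698), down 163.8384 (V=22.3929). Price 19.3470; hedge Δ=-0.0657, bond B=31.5739.
  t=0,j=0: stock 174.0000 → up 186.1800 (V=19.3470), down 153.1200 (V=24.2431). Price 18.9165; hedge Δ=-0.1481, bond B=44.6858.
Root portfolio cost Δ·174+B reproduces V0=18.9165.

(0,0): Delta=-0.1481 Bond=44.6858
(1,0): Delta=-1.0000 Bond=177.3631
(1,1): Delta=-0.0657 Bond=31.5739
(2,0): Delta=-1.0000 Bond=186.2313
(2,1): Delta=-1.0000 Bond=186.2313
(2,2): Delta=0.0247 Bond=15.1433
(3,0): Delta=-1.0000 Bond=195.5429
(3,1): Delta=-1.0000 Bond=195.5429
(3,2): Delta=-1.0000 Bond=195.5429
(3,3): Delta=0.1239 Bond=-5.2339
V0=18.9165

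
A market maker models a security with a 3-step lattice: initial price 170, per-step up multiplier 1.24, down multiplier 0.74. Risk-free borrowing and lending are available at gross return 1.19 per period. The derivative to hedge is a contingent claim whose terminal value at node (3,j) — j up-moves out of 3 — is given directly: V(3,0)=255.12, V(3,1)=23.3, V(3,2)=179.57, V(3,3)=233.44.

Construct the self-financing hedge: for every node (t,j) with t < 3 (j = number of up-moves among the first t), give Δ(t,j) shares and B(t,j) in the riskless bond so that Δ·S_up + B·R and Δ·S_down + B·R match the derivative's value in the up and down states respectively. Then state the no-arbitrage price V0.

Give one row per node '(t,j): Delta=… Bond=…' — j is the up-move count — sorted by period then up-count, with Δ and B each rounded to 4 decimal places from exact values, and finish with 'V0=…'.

No-arbitrage ⇒ martingale measure with p* = (R−d)/(u−d) = 0.9000.
At expiry t=3: V(3,0)=255.1200, V(3,1)=23.3000, V(3,2)=179.5700, V(3,3)=233.4400
(2,0): S=93.0920. Δ = (V_up−V_dn)/(S_up−S_dn) = (23.3000−255.1200)/(115.4341−68.8881) = -4.9804. V = [p*·23.3000 + (1−p*)·255.1200]/1.19 = 39.0605. B = V − Δ·S = 502.7005.
(2,1): S=155.9920. Δ = (V_up−V_dn)/(S_up−S_dn) = (179.5700−23.3000)/(193.4301−115.4341) = 2.0036. V = [p*·179.5700 + (1−p*)·23.3000]/1.19 = 137.7672. B = V − Δ·S = -174.7728.
(2,2): S=261.3920. Δ = (V_up−V_dn)/(S_up−S_dn) = (233.4400−179.5700)/(324.1261−193.4301) = 0.4122. V = [p*·233.4400 + (1−p*)·179.5700]/1.19 = 191.6412. B = V − Δ·S = 83.9012.
(1,0): S=125.8000. Δ = (V_up−V_dn)/(S_up−S_dn) = (137.7672−39.0605)/(155.9920−93.0920) = 1.5693. V = [p*·137.7672 + (1−p*)·39.0605]/1.19 = 107.4761. B = V − Δ·S = -89.9373.
(1,1): S=210.8000. Δ = (V_up−V_dn)/(S_up−S_dn) = (191.6412−137.7672)/(261.3920−155.9920) = 0.5111. V = [p*·191.6412 + (1−p*)·137.7672]/1.19 = 156.5158. B = V − Δ·S = 48.7679.
(0,0): S=170.0000. Δ = (V_up−V_dn)/(S_up−S_dn) = (156.5158−107.4761)/(210.8000−125.8000) = 0.5769. V = [p*·156.5158 + (1−p*)·107.4761]/1.19 = 127.4049. B = V − Δ·S = 29.3255.
Each (Δ,B) replicates both successor values, so the strategy is self-financing and V0 is arbitrage-free.

(0,0): Delta=0.5769 Bond=29.3255
(1,0): Delta=1.5693 Bond=-89.9373
(1,1): Delta=0.5111 Bond=48.7679
(2,0): Delta=-4.9804 Bond=502.7005
(2,1): Delta=2.0036 Bond=-174.7728
(2,2): Delta=0.4122 Bond=83.9012
V0=127.4049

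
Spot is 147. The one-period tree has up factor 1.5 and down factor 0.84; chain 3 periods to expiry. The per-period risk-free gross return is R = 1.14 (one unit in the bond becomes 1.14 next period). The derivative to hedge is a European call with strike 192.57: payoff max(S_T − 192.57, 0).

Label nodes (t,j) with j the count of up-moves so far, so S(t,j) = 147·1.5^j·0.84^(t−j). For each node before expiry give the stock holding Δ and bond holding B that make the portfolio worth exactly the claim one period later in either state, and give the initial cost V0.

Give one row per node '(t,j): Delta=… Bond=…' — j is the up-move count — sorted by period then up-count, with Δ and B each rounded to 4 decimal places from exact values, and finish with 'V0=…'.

(0,0): Delta=0.6930 Bond=-63.1741
(1,0): Delta=0.4171 Bond=-37.9532
(1,1): Delta=0.8784 Bond=-112.8967
(2,0): Delta=0.0000 Bond=0.0000
(2,1): Delta=0.6975 Bond=-95.1866
(2,2): Delta=1.0000 Bond=-168.9211
V0=38.6987

No-arbitrage ⇒ martingale measure with p* = (R−d)/(u−d) = 0.4545.
Terminal values V(3,·): V(3,0)=0.0000, V(3,1)=0.0000, V(3,2)=85.2600, V(3,3)=303.5550
  t=2,j=0: stock 103.7232 → up 155.5848 (V=0.0000), down 87.1275 (V=0.0000). Price 0.0000; hedge Δ=0.0000, bond B=0.0000.
  t=2,j=1: stock 185.2200 → up 277.8300 (V=85.2600), down 155.5848 (V=0.0000). Price 33.9952; hedge Δ=0.6975, bond B=-95.1866.
  t=2,j=2: stock 330.7500 → up 496.1250 (V=303.5550), down 277.8300 (V=85.2600). Price 161.8289; hedge Δ=1.0000, bond B=-168.9211.
  t=1,j=0: stock 123.4800 → up 185.2200 (V=33.9952), down 103.7232 (V=0.0000). Price 13.5547; hedge Δ=0.4171, bond B=-37.9532.
  t=1,j=1: stock 220.5000 → up 330.7500 (V=161.8289), down 185.2200 (V=33.9952). Price 80.7908; hedge Δ=0.8784, bond B=-112.8967.
  t=0,j=0: stock 147.0000 → up 220.5000 (V=80.7908), down 123.4800 (V=13.5547). Price 38.6987; hedge Δ=0.6930, bond B=-63.1741.
Check: Δ(0,0)·S0 + B(0,0) = 38.6987 = V0.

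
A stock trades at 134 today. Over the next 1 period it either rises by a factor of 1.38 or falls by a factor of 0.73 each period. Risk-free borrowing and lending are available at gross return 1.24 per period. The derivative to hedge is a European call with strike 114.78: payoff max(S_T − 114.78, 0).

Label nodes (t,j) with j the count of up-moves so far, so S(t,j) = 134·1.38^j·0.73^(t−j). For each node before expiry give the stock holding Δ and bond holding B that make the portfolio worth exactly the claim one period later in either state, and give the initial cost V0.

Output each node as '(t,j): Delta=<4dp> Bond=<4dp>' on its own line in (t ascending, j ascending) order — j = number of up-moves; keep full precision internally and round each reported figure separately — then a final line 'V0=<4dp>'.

Risk-neutral probability p* = (R−d)/(u−d) = (1.24−0.73)/(1.38−0.73) = 0.7846.
Payoff layer (t=1): V(1,0)=0.0000, V(1,1)=70.1400
  t=0,j=0: stock 134.0000 → up 184.9200 (V=70.1400), down 97.8200 (V=0.0000). Price 44.3814; hedge Δ=0.8053, bond B=-63.5263.
Each (Δ,B) replicates both successor values, so the strategy is self-financing and V0 is arbitrage-free.

(0,0): Delta=0.8053 Bond=-63.5263
V0=44.3814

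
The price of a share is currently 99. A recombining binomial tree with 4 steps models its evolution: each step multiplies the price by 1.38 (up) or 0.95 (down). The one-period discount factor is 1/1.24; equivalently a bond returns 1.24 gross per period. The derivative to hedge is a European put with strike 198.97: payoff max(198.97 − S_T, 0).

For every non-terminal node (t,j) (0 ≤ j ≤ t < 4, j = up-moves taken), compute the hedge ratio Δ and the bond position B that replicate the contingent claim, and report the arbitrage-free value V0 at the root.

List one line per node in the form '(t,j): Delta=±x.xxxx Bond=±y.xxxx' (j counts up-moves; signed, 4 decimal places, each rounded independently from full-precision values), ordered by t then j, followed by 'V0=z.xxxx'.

Since d<R<u, set p* = (R−d)/(u−d) = 0.6744; price each node as the discounted p*-expectation of its children.
At expiry t=4: V(4,0)=118.3339, V(4,1)=81.8354, V(4,2)=28.8166, V(4,3)=0.0000, V(4,4)=0.0000
Node (3,0) S=84.8801: V=(p*·81.8354+(1−p*)·118.3339)/1.24=75.5796; Δ=(81.8354−118.3339)/(117.1346−80.6361)=-1.0000; B=V−Δ·S=160.4597
Node (3,1) S=123.2995: V=(p*·28.8166+(1−p*)·81.8354)/1.24=37.1601; Δ=(28.8166−81.8354)/(170.1534−117.1346)=-1.0000; B=V−Δ·S=160.4597
Node (3,2) S=179.1088: V=(p*·0.0000+(1−p*)·28.8166)/1.24=7.5663; Δ=(0.0000−28.8166)/(247.1702−170.1534)=-0.3742; B=V−Δ·S=74.5817
Node (3,3) S=260.1791: V=(p*·0.0000+(1−p*)·0.0000)/1.24=0.0000; Δ=(0.0000−0.0000)/(359.0472−247.1702)=0.0000; B=V−Δ·S=0.0000
Node (2,0) S=89.3475: V=(p*·37.1601+(1−p*)·75.5796)/1.24=40.0555; Δ=(37.1601−75.5796)/(123.2995−84.8801)=-1.0000; B=V−Δ·S=129.4030
Node (2,1) S=129.7890: V=(p*·7.5663+(1−p*)·37.1601)/1.24=13.8722; Δ=(7.5663−37.1601)/(179.1088−123.2995)=-0.5303; B=V−Δ·S=82.6951
Node (2,2) S=188.5356: V=(p*·0.0000+(1−p*)·7.5663)/1.24=1.9866; Δ=(0.0000−7.5663)/(260.1791−179.1088)=-0.0933; B=V−Δ·S=19.5826
Node (1,0) S=94.0500: V=(p*·13.8722+(1−p*)·40.0555)/1.24=18.0621; Δ=(13.8722−40.0555)/(129.7890−89.3475)=-0.6474; B=V−Δ·S=78.9535
Node (1,1) S=136.6200: V=(p*·1.9866+(1−p*)·13.8722)/1.24=4.7229; Δ=(1.9866−13.8722)/(188.5356−129.7890)=-0.2023; B=V−Δ·S=32.3636
Node (0,0) S=99.0000: V=(p*·4.7229+(1−p*)·18.0621)/1.24=7.3112; Δ=(4.7229−18.0621)/(136.6200−94.0500)=-0.3133; B=V−Δ·S=38.3326
Root portfolio cost Δ·99+B reproduces V0=7.3112.

(0,0): Delta=-0.3133 Bond=38.3326
(1,0): Delta=-0.6474 Bond=78.9535
(1,1): Delta=-0.2023 Bond=32.3636
(2,0): Delta=-1.0000 Bond=129.4030
(2,1): Delta=-0.5303 Bond=82.6951
(2,2): Delta=-0.0933 Bond=19.5826
(3,0): Delta=-1.0000 Bond=160.4597
(3,1): Delta=-1.0000 Bond=160.4597
(3,2): Delta=-0.3742 Bond=74.5817
(3,3): Delta=0.0000 Bond=0.0000
V0=7.3112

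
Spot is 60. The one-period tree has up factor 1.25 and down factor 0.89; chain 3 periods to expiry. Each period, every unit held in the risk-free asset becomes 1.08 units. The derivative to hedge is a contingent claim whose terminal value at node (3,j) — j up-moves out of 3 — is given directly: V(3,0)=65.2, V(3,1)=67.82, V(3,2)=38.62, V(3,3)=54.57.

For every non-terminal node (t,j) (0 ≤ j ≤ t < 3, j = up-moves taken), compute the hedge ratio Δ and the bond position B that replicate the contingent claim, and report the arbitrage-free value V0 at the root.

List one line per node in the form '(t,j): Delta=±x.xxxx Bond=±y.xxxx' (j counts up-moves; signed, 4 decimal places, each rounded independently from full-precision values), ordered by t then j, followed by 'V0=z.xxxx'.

(0,0): Delta=-0.3782 Bond=65.6158
(1,0): Delta=-0.6827 Bond=87.1260
(1,1): Delta=-0.1842 Bond=56.3158
(2,0): Delta=0.1531 Bond=54.3729
(2,1): Delta=-1.2151 Bond=129.6379
(2,2): Delta=0.4726 Bond=-0.7518
V0=42.9253

Since d<R<u, set p* = (R−d)/(u−d) = 0.5278; price each node as the discounted p*-expectation of its children.
Terminal payoffs: V(3,0)=65.2000, V(3,1)=67.8200, V(3,2)=38.6200, V(3,3)=54.5700
(2,0): S=47.5260. Δ = (V_up−V_dn)/(S_up−S_dn) = (67.8200−65.2000)/(59.4075−42.2981) = 0.1531. V = [p*·67.8200 + (1−p*)·65.2000]/1.08 = 61.6507. B = V − Δ·S = 54.3729.
(2,1): S=66.7500. Δ = (V_up−V_dn)/(S_up−S_dn) = (38.6200−67.8200)/(83.4375−59.4075) = -1.2151. V = [p*·38.6200 + (1−p*)·67.8200]/1.08 = 48.5267. B = V − Δ·S = 129.6379.
(2,2): S=93.7500. Δ = (V_up−V_dn)/(S_up−S_dn) = (54.5700−38.6200)/(117.1875−83.4375) = 0.4726. V = [p*·54.5700 + (1−p*)·38.6200]/1.08 = 43.5538. B = V − Δ·S = -0.7518.
(1,0): S=53.4000. Δ = (V_up−V_dn)/(S_up−S_dn) = (48.5267−61.6507)/(66.7500−47.5260) = -0.6827. V = [p*·48.5267 + (1−p*)·61.6507]/1.08 = 50.6705. B = V − Δ·S = 87.1260.
(1,1): S=75.0000. Δ = (V_up−V_dn)/(S_up−S_dn) = (43.5538−48.5267)/(93.7500−66.7500) = -0.1842. V = [p*·43.5538 + (1−p*)·48.5267]/1.08 = 42.5020. B = V − Δ·S = 56.3158.
(0,0): S=60.0000. Δ = (V_up−V_dn)/(S_up−S_dn) = (42.5020−50.6705)/(75.0000−53.4000) = -0.3782. V = [p*·42.5020 + (1−p*)·50.6705]/1.08 = 42.9253. B = V − Δ·S = 65.6158.
Each (Δ,B) replicates both successor values, so the strategy is self-financing and V0 is arbitrage-free.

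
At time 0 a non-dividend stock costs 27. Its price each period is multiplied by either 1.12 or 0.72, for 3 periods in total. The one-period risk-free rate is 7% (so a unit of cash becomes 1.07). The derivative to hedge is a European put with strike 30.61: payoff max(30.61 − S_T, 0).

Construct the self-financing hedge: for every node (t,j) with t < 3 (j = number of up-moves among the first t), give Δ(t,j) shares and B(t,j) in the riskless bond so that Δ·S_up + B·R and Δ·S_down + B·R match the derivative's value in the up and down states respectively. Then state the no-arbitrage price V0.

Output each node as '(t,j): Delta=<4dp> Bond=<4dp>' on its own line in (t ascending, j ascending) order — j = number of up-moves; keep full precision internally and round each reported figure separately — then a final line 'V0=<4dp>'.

(0,0): Delta=-0.5466 Bond=16.7487
(1,0): Delta=-1.0000 Bond=26.7360
(1,1): Delta=-0.5049 Bond=16.6619
(2,0): Delta=-1.0000 Bond=28.6075
(2,1): Delta=-1.0000 Bond=28.6075
(2,2): Delta=-0.4595 Bond=16.2883
V0=1.9915

Since d<R<u, set p* = (R−d)/(u−d) = 0.8750; price each node as the discounted p*-expectation of its children.
Terminal values V(3,·): V(3,0)=20.5323, V(3,1)=14.9336, V(3,2)=6.2245, V(3,3)=0.0000
Node (2,0) S=13.9968: V=(p*·14.9336+(1−p*)·20.5323)/1.07=14.6107; Δ=(14.9336−20.5323)/(15.6764−10.0777)=-1.0000; B=V−Δ·S=28.6075
Node (2,1) S=21.7728: V=(p*·6.2245+(1−p*)·14.9336)/1.07=6.8347; Δ=(6.2245−14.9336)/(24.3855−15.6764)=-1.0000; B=V−Δ·S=28.6075
Node (2,2) S=33.8688: V=(p*·0.0000+(1−p*)·6.2245)/1.07=0.7272; Δ=(0.0000−6.2245)/(37.9331−24.3855)=-0.4595; B=V−Δ·S=16.2883
Node (1,0) S=19.4400: V=(p*·6.8347+(1−p*)·14.6107)/1.07=7.2960; Δ=(6.8347−14.6107)/(21.7728−13.9968)=-1.0000; B=V−Δ·S=26.7360
Node (1,1) S=30.2400: V=(p*·0.7272+(1−p*)·6.8347)/1.07=1.3931; Δ=(0.7272−6.8347)/(33.8688−21.7728)=-0.5049; B=V−Δ·S=16.6619
Node (0,0) S=27.0000: V=(p*·1.3931+(1−p*)·7.2960)/1.07=1.9915; Δ=(1.3931−7.2960)/(30.2400−19.4400)=-0.5466; B=V−Δ·S=16.7487
Check: Δ(0,0)·S0 + B(0,0) = 1.9915 = V0.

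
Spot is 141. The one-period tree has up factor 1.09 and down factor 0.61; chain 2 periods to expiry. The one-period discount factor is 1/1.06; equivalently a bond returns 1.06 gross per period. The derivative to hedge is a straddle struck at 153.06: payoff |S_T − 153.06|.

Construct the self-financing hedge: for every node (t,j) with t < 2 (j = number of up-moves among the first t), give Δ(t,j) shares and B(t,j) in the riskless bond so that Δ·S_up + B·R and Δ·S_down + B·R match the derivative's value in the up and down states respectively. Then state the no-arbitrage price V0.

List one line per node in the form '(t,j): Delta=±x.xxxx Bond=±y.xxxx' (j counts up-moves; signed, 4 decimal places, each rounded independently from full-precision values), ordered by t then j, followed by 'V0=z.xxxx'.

Risk-neutral probability p* = (R−d)/(u−d) = (1.06−0.61)/(1.09−0.61) = 0.9375.
Payoff layer (t=2): V(2,0)=100.5939, V(2,1)=59.3091, V(2,2)=14.4621
(1,0): S=86.0100. Δ = (V_up−V_dn)/(S_up−S_dn) = (59.3091−100.5939)/(93.7509−52.4661) = -1.0000. V = [p*·59.3091 + (1−p*)·100.5939]/1.06 = 58.3862. B = V − Δ·S = 144.3962.
(1,1): S=153.6900. Δ = (V_up−V_dn)/(S_up−S_dn) = (14.4621−59.3091)/(167.5221−93.7509) = -0.6079. V = [p*·14.4621 + (1−p*)·59.3091]/1.06 = 16.2878. B = V − Δ·S = 109.7190.
(0,0): S=141.0000. Δ = (V_up−V_dn)/(S_up−S_dn) = (16.2878−58.3862)/(153.6900−86.0100) = -0.6220. V = [p*·16.2878 + (1−p*)·58.3862]/1.06 = 17.8480. B = V − Δ·S = 105.5532.
The time-0 hedge costs 17.8480, which is the no-arbitrage price.

(0,0): Delta=-0.6220 Bond=105.5532
(1,0): Delta=-1.0000 Bond=144.3962
(1,1): Delta=-0.6079 Bond=109.7190
V0=17.8480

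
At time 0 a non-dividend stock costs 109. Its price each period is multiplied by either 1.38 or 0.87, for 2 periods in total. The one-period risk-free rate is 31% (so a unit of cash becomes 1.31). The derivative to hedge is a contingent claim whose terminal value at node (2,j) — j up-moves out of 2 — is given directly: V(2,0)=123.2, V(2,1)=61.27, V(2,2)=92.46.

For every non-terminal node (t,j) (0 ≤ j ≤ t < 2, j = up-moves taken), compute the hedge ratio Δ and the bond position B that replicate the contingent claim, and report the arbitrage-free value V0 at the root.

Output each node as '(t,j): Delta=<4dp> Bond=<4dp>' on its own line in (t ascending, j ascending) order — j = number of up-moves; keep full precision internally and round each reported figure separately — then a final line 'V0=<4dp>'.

(0,0): Delta=0.2528 Bond=22.3570
(1,0): Delta=-1.2805 Bond=174.6911
(1,1): Delta=0.4066 Bond=6.1554
V0=49.9110

Under the risk-neutral measure, an up-move has probability p* = (R−d)/(u−d) = 0.8627 and values discount at R = 1.31.
Terminal payoffs: V(2,0)=123.2000, V(2,1)=61.2700, V(2,2)=92.4600
(1,0): S=94.8300. Δ = (V_up−V_dn)/(S_up−S_dn) = (61.2700−123.2000)/(130.8654−82.5021) = -1.2805. V = [p*·61.2700 + (1−p*)·123.2000]/1.31 = 53.2597. B = V − Δ·S = 174.6911.
(1,1): S=150.4200. Δ = (V_up−V_dn)/(S_up−S_dn) = (92.4600−61.2700)/(207.5796−130.8654) = 0.4066. V = [p*·92.4600 + (1−p*)·61.2700]/1.31 = 67.3122. B = V − Δ·S = 6.1554.
(0,0): S=109.0000. Δ = (V_up−V_dn)/(S_up−S_dn) = (67.3122−53.2597)/(150.4200−94.8300) = 0.2528. V = [p*·67.3122 + (1−p*)·53.2597]/1.31 = 49.9110. B = V − Δ·S = 22.3570.
Root portfolio cost Δ·109+B reproduces V0=49.9110.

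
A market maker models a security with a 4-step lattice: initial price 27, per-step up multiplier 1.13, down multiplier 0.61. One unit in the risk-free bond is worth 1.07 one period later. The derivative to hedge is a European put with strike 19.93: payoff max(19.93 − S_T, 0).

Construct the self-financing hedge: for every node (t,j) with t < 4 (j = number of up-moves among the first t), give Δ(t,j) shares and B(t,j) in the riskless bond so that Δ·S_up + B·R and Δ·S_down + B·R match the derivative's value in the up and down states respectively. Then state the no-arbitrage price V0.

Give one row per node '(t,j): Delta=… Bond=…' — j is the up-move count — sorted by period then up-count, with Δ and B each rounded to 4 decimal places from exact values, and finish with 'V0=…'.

(0,0): Delta=-0.1243 Bond=3.7496
(1,0): Delta=-0.6940 Bond=13.3954
(1,1): Delta=-0.0841 Bond=2.7882
(2,0): Delta=-1.0000 Bond=17.4076
(2,1): Delta=-0.6724 Bond=13.9321
(2,2): Delta=-0.0427 Bond=1.5552
(3,0): Delta=-1.0000 Bond=18.6262
(3,1): Delta=-1.0000 Bond=18.6262
(3,2): Delta=-0.6494 Bond=14.4223
(3,3): Delta=0.0000 Bond=0.0000
V0=0.3948

The replicating-portfolio and risk-neutral prices coincide; use p* = (1.07−0.61)/(1.13−0.61) = 0.8846 for the latter.
Payoff layer (t=4): V(4,0)=16.1916, V(4,1)=13.0048, V(4,2)=7.1014, V(4,3)=0.0000, V(4,4)=0.0000
(3,0): S=6.1285. Δ = (V_up−V_dn)/(S_up−S_dn) = (13.0048−16.1916)/(6.9252−3.7384) = -1.0000. V = [p*·13.0048 + (1−p*)·16.1916]/1.07 = 12.4977. B = V − Δ·S = 18.6262.
(3,1): S=11.3528. Δ = (V_up−V_dn)/(S_up−S_dn) = (7.1014−13.0048)/(12.8286−6.9252) = -1.0000. V = [p*·7.1014 + (1−p*)·13.0048]/1.07 = 7.2734. B = V − Δ·S = 18.6262.
(3,2): S=21.0305. Δ = (V_up−V_dn)/(S_up−S_dn) = (0.0000−7.1014)/(23.7645−12.8286) = -0.6494. V = [p*·0.0000 + (1−p*)·7.1014]/1.07 = 0.7658. B = V − Δ·S = 14.4223.
(3,3): S=38.9582. Δ = (V_up−V_dn)/(S_up−S_dn) = (0.0000−0.0000)/(44.0228−23.7645) = 0.0000. V = [p*·0.0000 + (1−p*)·0.0000]/1.07 = 0.0000. B = V − Δ·S = 0.0000.
(2,0): S=10.0467. Δ = (V_up−V_dn)/(S_up−S_dn) = (7.2734−12.4977)/(11.3528−6.1285) = -1.0000. V = [p*·7.2734 + (1−p*)·12.4977]/1.07 = 7.3609. B = V − Δ·S = 17.4076.
(2,1): S=18.6111. Δ = (V_up−V_dn)/(S_up−S_dn) = (0.7658−7.2734)/(21.0305−11.3528) = -0.6724. V = [p*·0.7658 + (1−p*)·7.2734]/1.07 = 1.4174. B = V − Δ·S = 13.9321.
(2,2): S=34.4763. Δ = (V_up−V_dn)/(S_up−S_dn) = (0.0000−0.7658)/(38.9582−21.0305) = -0.0427. V = [p*·0.0000 + (1−p*)·0.7658]/1.07 = 0.0826. B = V − Δ·S = 1.5552.
(1,0): S=16.4700. Δ = (V_up−V_dn)/(S_up−S_dn) = (1.4174−7.3609)/(18.6111−10.0467) = -0.6940. V = [p*·1.4174 + (1−p*)·7.3609]/1.07 = 1.9656. B = V − Δ·S = 13.3954.
(1,1): S=30.5100. Δ = (V_up−V_dn)/(S_up−S_dn) = (0.0826−1.4174)/(34.4763−18.6111) = -0.0841. V = [p*·0.0826 + (1−p*)·1.4174]/1.07 = 0.2211. B = V − Δ·S = 2.7882.
(0,0): S=27.0000. Δ = (V_up−V_dn)/(S_up−S_dn) = (0.2211−1.9656)/(30.5100−16.4700) = -0.1243. V = [p*·0.2211 + (1−p*)·1.9656]/1.07 = 0.3948. B = V − Δ·S = 3.7496.
Check: Δ(0,0)·S0 + B(0,0) = 0.3948 = V0.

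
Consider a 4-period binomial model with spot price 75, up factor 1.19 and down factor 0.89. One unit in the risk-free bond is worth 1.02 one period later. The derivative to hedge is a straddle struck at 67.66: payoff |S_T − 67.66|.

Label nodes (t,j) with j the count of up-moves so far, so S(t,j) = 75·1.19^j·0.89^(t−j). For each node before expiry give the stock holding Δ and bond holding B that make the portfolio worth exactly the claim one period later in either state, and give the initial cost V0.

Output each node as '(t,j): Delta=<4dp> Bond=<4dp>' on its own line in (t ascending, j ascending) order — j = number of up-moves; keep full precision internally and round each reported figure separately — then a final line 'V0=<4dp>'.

No-arbitrage ⇒ martingale measure with p* = (R−d)/(u−d) = 0.4333.
Terminal values V(4,·): V(4,0)=20.6033, V(4,1)=4.7415, V(4,2)=16.4670, V(4,3)=44.8244, V(4,4)=82.7404
(3,0): S=52.8727. Δ = (V_up−V_dn)/(S_up−S_dn) = (4.7415−20.6033)/(62.9185−47.0567) = -1.0000. V = [p*·4.7415 + (1−p*)·20.6033]/1.02 = 13.4607. B = V − Δ·S = 66.3333.
(3,1): S=70.6949. Δ = (V_up−V_dn)/(S_up−S_dn) = (16.4670−4.7415)/(84.1270−62.9185) = 0.5529. V = [p*·16.4670 + (1−p*)·4.7415]/1.02 = 9.6299. B = V − Δ·S = -29.4549.
(3,2): S=94.5247. Δ = (V_up−V_dn)/(S_up−S_dn) = (44.8244−16.4670)/(112.4844−84.1270) = 1.0000. V = [p*·44.8244 + (1−p*)·16.4670]/1.02 = 28.1913. B = V − Δ·S = -66.3333.
(3,3): S=126.3869. Δ = (V_up−V_dn)/(S_up−S_dn) = (82.7404−44.8244)/(150.4004−112.4844) = 1.0000. V = [p*·82.7404 + (1−p*)·44.8244]/1.02 = 60.0536. B = V − Δ·S = -66.3333.
(2,0): S=59.4075. Δ = (V_up−V_dn)/(S_up−S_dn) = (9.6299−13.4607)/(70.6949−52.8727) = -0.2149. V = [p*·9.6299 + (1−p*)·13.4607]/1.02 = 11.5693. B = V − Δ·S = 24.3383.
(2,1): S=79.4325. Δ = (V_up−V_dn)/(S_up−S_dn) = (28.1913−9.6299)/(94.5247−70.6949) = 0.7789. V = [p*·28.1913 + (1−p*)·9.6299]/1.02 = 17.3267. B = V − Δ·S = -44.5446.
(2,2): S=106.2075. Δ = (V_up−V_dn)/(S_up−S_dn) = (60.0536−28.1913)/(126.3869−94.5247) = 1.0000. V = [p*·60.0536 + (1−p*)·28.1913]/1.02 = 41.1748. B = V − Δ·S = -65.0327.
(1,0): S=66.7500. Δ = (V_up−V_dn)/(S_up−S_dn) = (17.3267−11.5693)/(79.4325−59.4075) = 0.2875. V = [p*·17.3267 + (1−p*)·11.5693]/1.02 = 13.7884. B = V − Δ·S = -5.4029.
(1,1): S=89.2500. Δ = (V_up−V_dn)/(S_up−S_dn) = (41.1748−17.3267)/(106.2075−79.4325) = 0.8907. V = [p*·41.1748 + (1−p*)·17.3267]/1.02 = 27.1185. B = V − Δ·S = -52.3753.
(0,0): S=75.0000. Δ = (V_up−V_dn)/(S_up−S_dn) = (27.1185−13.7884)/(89.2500−66.7500) = 0.5924. V = [p*·27.1185 + (1−p*)·13.7884]/1.02 = 19.1812. B = V − Δ·S = -25.2525.
Each (Δ,B) replicates both successor values, so the strategy is self-financing and V0 is arbitrage-free.

(0,0): Delta=0.5924 Bond=-25.2525
(1,0): Delta=0.2875 Bond=-5.4029
(1,1): Delta=0.8907 Bond=-52.3753
(2,0): Delta=-0.2149 Bond=24.3383
(2,1): Delta=0.7789 Bond=-44.5446
(2,2): Delta=1.0000 Bond=-65.0327
(3,0): Delta=-1.0000 Bond=66.3333
(3,1): Delta=0.5529 Bond=-29.4549
(3,2): Delta=1.0000 Bond=-66.3333
(3,3): Delta=1.0000 Bond=-66.3333
V0=19.1812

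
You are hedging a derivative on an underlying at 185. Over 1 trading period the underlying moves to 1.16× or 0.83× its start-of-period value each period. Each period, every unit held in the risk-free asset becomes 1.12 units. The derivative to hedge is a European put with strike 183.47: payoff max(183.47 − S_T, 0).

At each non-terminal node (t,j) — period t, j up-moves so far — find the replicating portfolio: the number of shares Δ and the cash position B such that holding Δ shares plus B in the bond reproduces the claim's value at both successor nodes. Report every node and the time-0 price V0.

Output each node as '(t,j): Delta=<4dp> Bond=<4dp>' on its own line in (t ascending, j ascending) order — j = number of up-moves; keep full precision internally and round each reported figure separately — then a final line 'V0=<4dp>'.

(0,0): Delta=-0.4901 Bond=93.9048
V0=3.2381

Since d<R<u, set p* = (R−d)/(u−d) = 0.8788; price each node as the discounted p*-expectation of its children.
Terminal payoffs: V(1,0)=29.9200, V(1,1)=0.0000
  t=0,j=0: stock 185.0000 → up 214.6000 (V=0.0000), down 153.5500 (V=29.9200). Price 3.2381; hedge Δ=-0.4901, bond B=93.9048.
Each (Δ,B) replicates both successor values, so the strategy is self-financing and V0 is arbitrage-free.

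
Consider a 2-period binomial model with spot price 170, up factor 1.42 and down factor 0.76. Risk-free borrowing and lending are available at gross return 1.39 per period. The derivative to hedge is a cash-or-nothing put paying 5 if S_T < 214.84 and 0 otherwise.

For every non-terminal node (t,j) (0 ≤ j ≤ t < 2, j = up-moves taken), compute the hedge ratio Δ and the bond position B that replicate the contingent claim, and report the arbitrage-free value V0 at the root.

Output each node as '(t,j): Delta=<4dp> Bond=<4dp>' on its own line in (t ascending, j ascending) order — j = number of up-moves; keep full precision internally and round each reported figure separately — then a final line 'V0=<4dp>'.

Risk-neutral probability p* = (R−d)/(u−d) = (1.39−0.76)/(1.42−0.76) = 0.9545.
Terminal values V(2,·): V(2,0)=5.0000, V(2,1)=5.0000, V(2,2)=0.0000
  t=1,j=0: stock 129.2000 → up 183.4640 (V=5.0000), down 98.1920 (V=5.0000). Price 3.5971; hedge Δ=0.0000, bond B=3.5971.
  t=1,j=1: stock 241.4000 → up 342.7880 (V=0.0000), down 183.4640 (V=5.0000). Price 0.1635; hedge Δ=-0.0314, bond B=7.7393.
  t=0,j=0: stock 170.0000 → up 241.4000 (V=0.1635), down 129.2000 (V=3.5971). Price 0.2299; hedge Δ=-0.0306, bond B=5.4324.
Each (Δ,B) replicates both successor values, so the strategy is self-financing and V0 is arbitrage-free.

(0,0): Delta=-0.0306 Bond=5.4324
(1,0): Delta=0.0000 Bond=3.5971
(1,1): Delta=-0.0314 Bond=7.7393
V0=0.2299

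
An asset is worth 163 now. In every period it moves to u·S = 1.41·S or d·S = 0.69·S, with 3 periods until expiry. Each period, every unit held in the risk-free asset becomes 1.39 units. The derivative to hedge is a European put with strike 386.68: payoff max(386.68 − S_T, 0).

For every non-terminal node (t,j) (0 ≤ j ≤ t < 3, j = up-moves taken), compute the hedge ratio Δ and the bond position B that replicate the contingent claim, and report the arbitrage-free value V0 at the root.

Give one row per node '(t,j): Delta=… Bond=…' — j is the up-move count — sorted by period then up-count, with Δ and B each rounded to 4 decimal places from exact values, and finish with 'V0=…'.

Under the risk-neutral measure, an up-move has probability p* = (R−d)/(u−d) = 0.9722 and values discount at R = 1.39.
Terminal values V(3,·): V(3,0)=333.1330, V(3,1)=277.2579, V(3,2)=163.0784, V(3,3)=0.0000
  t=2,j=0: stock 77.6043 → up 109.4221 (V=277.2579), down 53.5470 (V=333.1330). Price 200.5828; hedge Δ=-1.0000, bond B=278.1871.
  t=2,j=1: stock 158.5827 → up 223.6016 (V=163.0784), down 109.4221 (V=277.2579). Price 119.6044; hedge Δ=-1.0000, bond B=278.1871.
  t=2,j=2: stock 324.0603 → up 456.9250 (V=0.0000), down 223.6016 (V=163.0784). Price 3.2590; hedge Δ=-0.6989, bond B=229.7567.
  t=1,j=0: stock 112.4700 → up 158.5827 (V=119.6044), down 77.6043 (V=200.5828). Price 87.6646; hedge Δ=-1.0000, bond B=200.1346.
  t=1,j=1: stock 229.8300 → up 324.0603 (V=3.2590), down 158.5827 (V=119.6044). Price 4.6696; hedge Δ=-0.7031, bond B=166.2604.
  t=0,j=0: stock 163.0000 → up 229.8300 (V=4.6696), down 112.4700 (V=87.6646). Price 5.0180; hedge Δ=-0.7072, bond B=120.2888.
Each (Δ,B) replicates both successor values, so the strategy is self-financing and V0 is arbitrage-free.

(0,0): Delta=-0.7072 Bond=120.2888
(1,0): Delta=-1.0000 Bond=200.1346
(1,1): Delta=-0.7031 Bond=166.2604
(2,0): Delta=-1.0000 Bond=278.1871
(2,1): Delta=-1.0000 Bond=278.1871
(2,2): Delta=-0.6989 Bond=229.7567
V0=5.0180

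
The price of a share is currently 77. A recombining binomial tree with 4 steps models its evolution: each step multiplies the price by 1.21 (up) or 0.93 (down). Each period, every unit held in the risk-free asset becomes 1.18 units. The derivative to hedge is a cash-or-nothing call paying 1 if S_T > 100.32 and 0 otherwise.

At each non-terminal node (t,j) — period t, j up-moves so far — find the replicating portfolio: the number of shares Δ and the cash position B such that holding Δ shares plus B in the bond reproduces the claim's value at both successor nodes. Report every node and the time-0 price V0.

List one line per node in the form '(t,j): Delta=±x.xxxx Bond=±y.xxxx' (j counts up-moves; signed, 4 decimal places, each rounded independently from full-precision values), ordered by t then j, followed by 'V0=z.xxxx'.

(0,0): Delta=0.0072 Bond=-0.0719
(1,0): Delta=0.0286 Bond=-1.6115
(1,1): Delta=0.0053 Bond=0.0984
(2,0): Delta=0.0000 Bond=0.0000
(2,1): Delta=0.0312 Bond=-2.1298
(2,2): Delta=0.0029 Bond=0.3857
(3,0): Delta=0.0000 Bond=0.0000
(3,1): Delta=0.0000 Bond=0.0000
(3,2): Delta=0.0341 Bond=-2.8148
(3,3): Delta=0.0000 Bond=0.8475
V0=0.4851

The replicating-portfolio and risk-neutral prices coincide; use p* = (1.18−0.93)/(1.21−0.93) = 0.8929 for the latter.
Terminal payoffs: V(4,0)=0.0000, V(4,1)=0.0000, V(4,2)=0.0000, V(4,3)=1.0000, V(4,4)=1.0000
  t=3,j=0: stock 61.9355 → up 74.9419 (V=0.0000), down 57.6000 (V=0.0000). Price 0.0000; hedge Δ=0.0000, bond B=0.0000.
  t=3,j=1: stock 80.5827 → up 97.5051 (V=0.0000), down 74.9419 (V=0.0000). Price 0.0000; hedge Δ=0.0000, bond B=0.0000.
  t=3,j=2: stock 104.8442 → up 126.8615 (V=1.0000), down 97.5051 (V=0.0000). Price 0.7567; hedge Δ=0.0341, bond B=-2.8148.
  t=3,j=3: stock 136.4102 → up 165.0563 (V=1.0000), down 126.8615 (V=1.0000). Price 0.8475; hedge Δ=0.0000, bond B=0.8475.
  t=2,j=0: stock 66.5973 → up 80.5827 (V=0.0000), down 61.9355 (V=0.0000). Price 0.0000; hedge Δ=0.0000, bond B=0.0000.
  t=2,j=1: stock 86.6481 → up 104.8442 (V=0.7567), down 80.5827 (V=0.0000). Price 0.5725; hedge Δ=0.0312, bond B=-2.1298.
  t=2,j=2: stock 112.7357 → up 136.4102 (V=0.8475), down 104.8442 (V=0.7567). Price 0.7099; hedge Δ=0.0029, bond B=0.3857.
  t=1,j=0: stock 71.6100 → up 86.6481 (V=0.5725), down 66.5973 (V=0.0000). Price 0.4332; hedge Δ=0.0286, bond B=-1.6115.
  t=1,j=1: stock 93.1700 → up 112.7357 (V=0.7099), down 86.6481 (V=0.5725). Price 0.5892; hedge Δ=0.0053, bond B=0.0984.
  t=0,j=0: stock 77.0000 → up 93.1700 (V=0.5892), down 71.6100 (V=0.4332). Price 0.4851; hedge Δ=0.0072, bond B=-0.0719.
The time-0 hedge costs 0.4851, which is the no-arbitrage price.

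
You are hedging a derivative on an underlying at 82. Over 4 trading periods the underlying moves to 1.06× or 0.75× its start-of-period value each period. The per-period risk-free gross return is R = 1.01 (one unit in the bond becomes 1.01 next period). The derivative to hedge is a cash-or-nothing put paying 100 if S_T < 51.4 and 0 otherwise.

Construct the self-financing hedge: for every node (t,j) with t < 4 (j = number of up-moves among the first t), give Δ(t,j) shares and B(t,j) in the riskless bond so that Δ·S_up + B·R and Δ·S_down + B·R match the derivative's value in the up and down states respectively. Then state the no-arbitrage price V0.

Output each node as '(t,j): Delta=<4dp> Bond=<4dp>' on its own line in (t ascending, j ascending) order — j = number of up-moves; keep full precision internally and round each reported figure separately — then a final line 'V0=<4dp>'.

Since d<R<u, set p* = (R−d)/(u−d) = 0.8387; price each node as the discounted p*-expectation of its children.
Terminal payoffs: V(4,0)=100.0000, V(4,1)=100.0000, V(4,2)=0.0000, V(4,3)=0.0000, V(4,4)=0.0000
Node (3,0) S=34.5938: V=(p*·100.0000+(1−p*)·100.0000)/1.01=99.0099; Δ=(100.0000−100.0000)/(36.6694−25.9453)=0.0000; B=V−Δ·S=99.0099
Node (3,1) S=48.8925: V=(p*·0.0000+(1−p*)·100.0000)/1.01=15.9693; Δ=(0.0000−100.0000)/(51.8261−36.6694)=-6.5978; B=V−Δ·S=338.5500
Node (3,2) S=69.1014: V=(p*·0.0000+(1−p*)·0.0000)/1.01=0.0000; Δ=(0.0000−0.0000)/(73.2475−51.8261)=0.0000; B=V−Δ·S=0.0000
Node (3,3) S=97.6633: V=(p*·0.0000+(1−p*)·0.0000)/1.01=0.0000; Δ=(0.0000−0.0000)/(103.5231−73.2475)=0.0000; B=V−Δ·S=0.0000
Node (2,0) S=46.1250: V=(p*·15.9693+(1−p*)·99.0099)/1.01=29.0723; Δ=(15.9693−99.0099)/(48.8925−34.5938)=-5.8075; B=V−Δ·S=296.9450
Node (2,1) S=65.1900: V=(p*·0.0000+(1−p*)·15.9693)/1.01=2.5502; Δ=(0.0000−15.9693)/(69.1014−48.8925)=-0.7902; B=V−Δ·S=54.0642
Node (2,2) S=92.1352: V=(p*·0.0000+(1−p*)·0.0000)/1.01=0.0000; Δ=(0.0000−0.0000)/(97.6633−69.1014)=0.0000; B=V−Δ·S=0.0000
Node (1,0) S=61.5000: V=(p*·2.5502+(1−p*)·29.0723)/1.01=6.7603; Δ=(2.5502−29.0723)/(65.1900−46.1250)=-1.3911; B=V−Δ·S=92.3154
Node (1,1) S=86.9200: V=(p*·0.0000+(1−p*)·2.5502)/1.01=0.4072; Δ=(0.0000−2.5502)/(92.1352−65.1900)=-0.0946; B=V−Δ·S=8.6337
Node (0,0) S=82.0000: V=(p*·0.4072+(1−p*)·6.7603)/1.01=1.4178; Δ=(0.4072−6.7603)/(86.9200−61.5000)=-0.2499; B=V−Δ·S=21.9116
The time-0 hedge costs 1.4178, which is the no-arbitrage price.

(0,0): Delta=-0.2499 Bond=21.9116
(1,0): Delta=-1.3911 Bond=92.3154
(1,1): Delta=-0.0946 Bond=8.6337
(2,0): Delta=-5.8075 Bond=296.9450
(2,1): Delta=-0.7902 Bond=54.0642
(2,2): Delta=0.0000 Bond=0.0000
(3,0): Delta=0.0000 Bond=99.0099
(3,1): Delta=-6.5978 Bond=338.5500
(3,2): Delta=0.0000 Bond=0.0000
(3,3): Delta=0.0000 Bond=0.0000
V0=1.4178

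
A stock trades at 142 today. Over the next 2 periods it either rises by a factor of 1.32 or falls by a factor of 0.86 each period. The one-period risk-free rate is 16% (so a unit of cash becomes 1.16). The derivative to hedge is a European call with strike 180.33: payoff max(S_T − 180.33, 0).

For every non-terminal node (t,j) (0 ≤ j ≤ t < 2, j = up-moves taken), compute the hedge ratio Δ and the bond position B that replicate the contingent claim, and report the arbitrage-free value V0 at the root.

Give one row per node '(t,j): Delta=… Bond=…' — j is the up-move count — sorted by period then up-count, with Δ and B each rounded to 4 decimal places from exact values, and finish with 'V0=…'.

The replicating-portfolio and risk-neutral prices coincide; use p* = (1.16−0.86)/(1.32−0.86) = 0.6522 for the latter.
Terminal payoffs: V(2,0)=0.0000, V(2,1)=0.0000, V(2,2)=67.0908
  t=1,j=0: stock 122.1200 → up 161.1984 (V=0.0000), down 105.0232 (V=0.0000). Price 0.0000; hedge Δ=0.0000, bond B=0.0000.
  t=1,j=1: stock 187.4400 → up 247.4208 (V=67.0908), down 161.1984 (V=0.0000). Price 37.7197; hedge Δ=0.7781, bond B=-108.1299.
  t=0,j=0: stock 142.0000 → up 187.4400 (V=37.7197), down 122.1200 (V=0.0000). Price 21.2067; hedge Δ=0.5775, bond B=-60.7926.
The time-0 hedge costs 21.2067, which is the no-arbitrage price.

(0,0): Delta=0.5775 Bond=-60.7926
(1,0): Delta=0.0000 Bond=0.0000
(1,1): Delta=0.7781 Bond=-108.1299
V0=21.2067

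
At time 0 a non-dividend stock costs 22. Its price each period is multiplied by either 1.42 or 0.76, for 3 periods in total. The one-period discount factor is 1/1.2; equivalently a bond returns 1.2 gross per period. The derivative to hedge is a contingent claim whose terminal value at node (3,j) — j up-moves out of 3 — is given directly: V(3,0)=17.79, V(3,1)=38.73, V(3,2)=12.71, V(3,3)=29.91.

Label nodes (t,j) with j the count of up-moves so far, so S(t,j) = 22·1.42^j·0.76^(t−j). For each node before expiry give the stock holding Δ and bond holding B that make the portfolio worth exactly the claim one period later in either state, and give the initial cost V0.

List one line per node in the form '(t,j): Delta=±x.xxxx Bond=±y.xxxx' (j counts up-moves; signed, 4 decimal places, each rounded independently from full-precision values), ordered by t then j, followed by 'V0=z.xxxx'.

No-arbitrage ⇒ martingale measure with p* = (R−d)/(u−d) = 0.6667.
At expiry t=3: V(3,0)=17.7900, V(3,1)=38.7300, V(3,2)=12.7100, V(3,3)=29.9100
(2,0): S=12.7072. Δ = (V_up−V_dn)/(S_up−S_dn) = (38.7300−17.7900)/(18.0442−9.6575) = 2.4968. V = [p*·38.7300 + (1−p*)·17.7900]/1.2 = 26.4583. B = V − Δ·S = -5.2689.
(2,1): S=23.7424. Δ = (V_up−V_dn)/(S_up−S_dn) = (12.7100−38.7300)/(33.7142−18.0442) = -1.6605. V = [p*·12.7100 + (1−p*)·38.7300]/1.2 = 17.8194. B = V − Δ·S = 57.2437.
(2,2): S=44.3608. Δ = (V_up−V_dn)/(S_up−S_dn) = (29.9100−12.7100)/(62.9923−33.7142) = 0.5875. V = [p*·29.9100 + (1−p*)·12.7100]/1.2 = 20.1472. B = V − Δ·S = -5.9134.
(1,0): S=16.7200. Δ = (V_up−V_dn)/(S_up−S_dn) = (17.8194−26.4583)/(23.7424−12.7072) = -0.7828. V = [p*·17.8194 + (1−p*)·26.4583]/1.2 = 17.2492. B = V − Δ·S = 30.3385.
(1,1): S=31.2400. Δ = (V_up−V_dn)/(S_up−S_dn) = (20.1472−17.8194)/(44.3608−23.7424) = 0.1129. V = [p*·20.1472 + (1−p*)·17.8194]/1.2 = 16.1427. B = V − Δ·S = 12.6158.
(0,0): S=22.0000. Δ = (V_up−V_dn)/(S_up−S_dn) = (16.1427−17.2492)/(31.2400−16.7200) = -0.0762. V = [p*·16.1427 + (1−p*)·17.2492]/1.2 = 13.7596. B = V − Δ·S = 15.4361.
Check: Δ(0,0)·S0 + B(0,0) = 13.7596 = V0.

(0,0): Delta=-0.0762 Bond=15.4361
(1,0): Delta=-0.7828 Bond=30.3385
(1,1): Delta=0.1129 Bond=12.6158
(2,0): Delta=2.4968 Bond=-5.2689
(2,1): Delta=-1.6605 Bond=57.2437
(2,2): Delta=0.5875 Bond=-5.9134
V0=13.7596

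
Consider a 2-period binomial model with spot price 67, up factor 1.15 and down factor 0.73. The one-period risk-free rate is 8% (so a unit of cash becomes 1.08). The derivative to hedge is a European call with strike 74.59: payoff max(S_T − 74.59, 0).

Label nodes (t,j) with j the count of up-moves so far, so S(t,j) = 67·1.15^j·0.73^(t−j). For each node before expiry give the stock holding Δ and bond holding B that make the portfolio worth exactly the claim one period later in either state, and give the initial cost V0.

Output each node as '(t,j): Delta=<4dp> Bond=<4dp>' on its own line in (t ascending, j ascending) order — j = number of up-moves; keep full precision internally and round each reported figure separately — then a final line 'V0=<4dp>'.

(0,0): Delta=0.3844 Bond=-17.4067
(1,0): Delta=0.0000 Bond=0.0000
(1,1): Delta=0.4332 Bond=-22.5590
V0=8.3457

Risk-neutral probability p* = (R−d)/(u−d) = (1.08−0.73)/(1.15−0.73) = 0.8333.
Payoff layer (t=2): V(2,0)=0.0000, V(2,1)=0.0000, V(2,2)=14.0175
(1,0): S=48.9100. Δ = (V_up−V_dn)/(S_up−S_dn) = (0.0000−0.0000)/(56.2465−35.7043) = 0.0000. V = [p*·0.0000 + (1−p*)·0.0000]/1.08 = 0.0000. B = V − Δ·S = 0.0000.
(1,1): S=77.0500. Δ = (V_up−V_dn)/(S_up−S_dn) = (14.0175−0.0000)/(88.6075−56.2465) = 0.4332. V = [p*·14.0175 + (1−p*)·0.0000]/1.08 = 10.8160. B = V − Δ·S = -22.5590.
(0,0): S=67.0000. Δ = (V_up−V_dn)/(S_up−S_dn) = (10.8160−0.0000)/(77.0500−48.9100) = 0.3844. V = [p*·10.8160 + (1−p*)·0.0000]/1.08 = 8.3457. B = V − Δ·S = -17.4067.
Check: Δ(0,0)·S0 + B(0,0) = 8.3457 = V0.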